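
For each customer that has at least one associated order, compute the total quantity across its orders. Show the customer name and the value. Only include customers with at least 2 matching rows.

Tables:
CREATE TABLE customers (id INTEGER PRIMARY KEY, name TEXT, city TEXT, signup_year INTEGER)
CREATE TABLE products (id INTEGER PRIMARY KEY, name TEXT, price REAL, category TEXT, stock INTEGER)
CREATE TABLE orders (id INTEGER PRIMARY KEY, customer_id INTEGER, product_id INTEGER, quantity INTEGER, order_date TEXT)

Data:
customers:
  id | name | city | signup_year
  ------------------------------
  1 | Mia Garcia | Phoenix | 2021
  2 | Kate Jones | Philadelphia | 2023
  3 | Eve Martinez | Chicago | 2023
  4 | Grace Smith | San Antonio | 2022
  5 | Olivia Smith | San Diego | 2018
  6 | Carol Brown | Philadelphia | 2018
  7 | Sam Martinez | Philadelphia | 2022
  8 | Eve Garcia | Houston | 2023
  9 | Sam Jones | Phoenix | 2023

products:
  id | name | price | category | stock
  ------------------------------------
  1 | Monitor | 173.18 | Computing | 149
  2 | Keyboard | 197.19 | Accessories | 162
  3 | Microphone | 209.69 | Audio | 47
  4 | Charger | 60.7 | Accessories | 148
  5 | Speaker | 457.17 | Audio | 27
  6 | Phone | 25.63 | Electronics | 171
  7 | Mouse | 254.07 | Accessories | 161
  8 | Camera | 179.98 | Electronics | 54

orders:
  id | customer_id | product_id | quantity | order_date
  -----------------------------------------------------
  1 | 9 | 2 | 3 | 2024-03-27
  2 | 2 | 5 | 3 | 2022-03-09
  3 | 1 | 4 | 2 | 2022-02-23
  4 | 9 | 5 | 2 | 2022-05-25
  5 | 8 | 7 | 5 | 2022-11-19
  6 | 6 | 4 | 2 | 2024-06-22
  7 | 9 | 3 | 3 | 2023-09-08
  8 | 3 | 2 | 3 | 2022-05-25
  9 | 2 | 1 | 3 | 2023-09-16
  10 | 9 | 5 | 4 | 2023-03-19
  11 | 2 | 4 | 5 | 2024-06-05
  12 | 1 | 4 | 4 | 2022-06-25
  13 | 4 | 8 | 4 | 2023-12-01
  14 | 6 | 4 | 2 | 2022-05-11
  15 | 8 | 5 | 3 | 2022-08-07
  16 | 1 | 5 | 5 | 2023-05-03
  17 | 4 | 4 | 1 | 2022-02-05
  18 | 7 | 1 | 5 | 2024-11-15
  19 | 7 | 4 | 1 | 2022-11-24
SELECT p.name, SUM(c.quantity) AS sum_quantity FROM orders c JOIN customers p ON c.customer_id = p.id GROUP BY p.id, p.name HAVING COUNT(*) >= 2

Execution result:
name | sum_quantity
Mia Garcia | 11
Kate Jones | 11
Grace Smith | 5
Carol Brown | 4
Sam Martinez | 6
Eve Garcia | 8
Sam Jones | 12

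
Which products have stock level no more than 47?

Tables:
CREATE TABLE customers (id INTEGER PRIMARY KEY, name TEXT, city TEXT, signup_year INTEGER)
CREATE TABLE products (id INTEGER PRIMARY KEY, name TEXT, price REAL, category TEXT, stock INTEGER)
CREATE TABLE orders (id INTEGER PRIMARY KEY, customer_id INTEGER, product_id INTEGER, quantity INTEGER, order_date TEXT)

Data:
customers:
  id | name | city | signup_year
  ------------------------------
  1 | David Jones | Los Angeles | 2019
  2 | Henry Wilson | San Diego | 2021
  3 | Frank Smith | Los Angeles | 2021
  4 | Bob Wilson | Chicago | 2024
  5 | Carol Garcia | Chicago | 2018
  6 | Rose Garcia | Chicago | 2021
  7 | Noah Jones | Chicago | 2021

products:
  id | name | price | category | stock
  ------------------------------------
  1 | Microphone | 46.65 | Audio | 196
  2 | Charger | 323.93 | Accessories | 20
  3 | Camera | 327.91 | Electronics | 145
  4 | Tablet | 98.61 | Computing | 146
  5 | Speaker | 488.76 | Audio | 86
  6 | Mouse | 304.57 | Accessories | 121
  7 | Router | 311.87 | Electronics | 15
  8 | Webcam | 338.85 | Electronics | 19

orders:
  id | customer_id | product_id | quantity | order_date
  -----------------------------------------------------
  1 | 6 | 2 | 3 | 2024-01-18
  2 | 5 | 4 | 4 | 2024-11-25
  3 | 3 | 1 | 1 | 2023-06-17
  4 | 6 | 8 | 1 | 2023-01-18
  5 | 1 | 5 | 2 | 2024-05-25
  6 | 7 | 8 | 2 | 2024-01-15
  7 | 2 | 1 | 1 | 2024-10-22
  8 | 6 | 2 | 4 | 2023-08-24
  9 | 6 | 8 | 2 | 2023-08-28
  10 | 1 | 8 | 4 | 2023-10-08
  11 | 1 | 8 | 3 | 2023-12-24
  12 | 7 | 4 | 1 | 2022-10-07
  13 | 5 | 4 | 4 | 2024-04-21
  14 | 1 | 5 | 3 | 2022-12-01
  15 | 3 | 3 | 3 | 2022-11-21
SELECT name, stock FROM products WHERE stock <= 47

Execution result:
name | stock
Charger | 20
Router | 15
Webcam | 19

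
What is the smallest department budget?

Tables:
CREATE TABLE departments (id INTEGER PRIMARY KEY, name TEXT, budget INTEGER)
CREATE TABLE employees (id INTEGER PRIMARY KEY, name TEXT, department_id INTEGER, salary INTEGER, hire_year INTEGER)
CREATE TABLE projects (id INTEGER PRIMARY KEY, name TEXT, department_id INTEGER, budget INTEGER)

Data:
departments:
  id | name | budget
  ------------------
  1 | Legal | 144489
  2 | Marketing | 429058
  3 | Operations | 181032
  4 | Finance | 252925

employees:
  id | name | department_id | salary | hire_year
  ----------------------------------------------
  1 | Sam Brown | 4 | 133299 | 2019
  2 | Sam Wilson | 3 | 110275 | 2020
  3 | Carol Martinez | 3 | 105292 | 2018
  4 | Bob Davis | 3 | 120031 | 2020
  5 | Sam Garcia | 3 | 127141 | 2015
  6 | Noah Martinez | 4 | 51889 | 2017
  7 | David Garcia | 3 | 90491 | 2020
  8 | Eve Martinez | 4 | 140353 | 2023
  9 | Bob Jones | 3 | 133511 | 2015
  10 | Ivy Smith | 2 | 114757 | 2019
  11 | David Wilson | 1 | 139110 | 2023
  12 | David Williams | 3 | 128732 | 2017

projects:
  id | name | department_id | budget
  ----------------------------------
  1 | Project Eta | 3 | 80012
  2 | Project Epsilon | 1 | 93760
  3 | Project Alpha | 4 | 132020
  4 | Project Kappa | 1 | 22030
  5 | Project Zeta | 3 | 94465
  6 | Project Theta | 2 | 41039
SELECT MIN(budget) FROM departments

Execution result:
144489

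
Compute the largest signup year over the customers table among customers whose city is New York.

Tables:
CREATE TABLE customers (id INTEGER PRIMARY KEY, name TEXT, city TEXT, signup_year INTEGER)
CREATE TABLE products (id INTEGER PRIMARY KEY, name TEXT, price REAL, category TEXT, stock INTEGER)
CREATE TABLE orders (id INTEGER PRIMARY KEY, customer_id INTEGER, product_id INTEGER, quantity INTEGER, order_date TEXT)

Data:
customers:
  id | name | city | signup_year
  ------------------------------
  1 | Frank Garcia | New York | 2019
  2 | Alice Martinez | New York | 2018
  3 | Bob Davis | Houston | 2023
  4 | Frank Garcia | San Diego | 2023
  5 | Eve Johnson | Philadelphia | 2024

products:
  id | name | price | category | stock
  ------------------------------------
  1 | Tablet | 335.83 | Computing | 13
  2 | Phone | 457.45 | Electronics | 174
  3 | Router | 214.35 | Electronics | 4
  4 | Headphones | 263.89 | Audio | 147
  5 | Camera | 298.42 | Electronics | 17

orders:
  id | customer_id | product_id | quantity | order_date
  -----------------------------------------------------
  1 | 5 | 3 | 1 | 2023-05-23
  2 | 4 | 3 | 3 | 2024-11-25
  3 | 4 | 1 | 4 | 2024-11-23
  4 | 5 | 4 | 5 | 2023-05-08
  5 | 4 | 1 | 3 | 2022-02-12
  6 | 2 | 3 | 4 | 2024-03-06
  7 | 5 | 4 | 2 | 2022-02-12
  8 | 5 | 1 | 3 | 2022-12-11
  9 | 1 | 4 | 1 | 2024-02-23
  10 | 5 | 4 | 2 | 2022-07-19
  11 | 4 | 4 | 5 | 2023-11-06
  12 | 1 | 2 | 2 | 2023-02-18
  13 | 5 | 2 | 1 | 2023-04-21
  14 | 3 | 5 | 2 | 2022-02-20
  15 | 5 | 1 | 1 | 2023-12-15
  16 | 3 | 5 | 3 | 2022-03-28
SELECT MAX(signup_year) FROM customers WHERE city = 'New York'

Execution result:
2019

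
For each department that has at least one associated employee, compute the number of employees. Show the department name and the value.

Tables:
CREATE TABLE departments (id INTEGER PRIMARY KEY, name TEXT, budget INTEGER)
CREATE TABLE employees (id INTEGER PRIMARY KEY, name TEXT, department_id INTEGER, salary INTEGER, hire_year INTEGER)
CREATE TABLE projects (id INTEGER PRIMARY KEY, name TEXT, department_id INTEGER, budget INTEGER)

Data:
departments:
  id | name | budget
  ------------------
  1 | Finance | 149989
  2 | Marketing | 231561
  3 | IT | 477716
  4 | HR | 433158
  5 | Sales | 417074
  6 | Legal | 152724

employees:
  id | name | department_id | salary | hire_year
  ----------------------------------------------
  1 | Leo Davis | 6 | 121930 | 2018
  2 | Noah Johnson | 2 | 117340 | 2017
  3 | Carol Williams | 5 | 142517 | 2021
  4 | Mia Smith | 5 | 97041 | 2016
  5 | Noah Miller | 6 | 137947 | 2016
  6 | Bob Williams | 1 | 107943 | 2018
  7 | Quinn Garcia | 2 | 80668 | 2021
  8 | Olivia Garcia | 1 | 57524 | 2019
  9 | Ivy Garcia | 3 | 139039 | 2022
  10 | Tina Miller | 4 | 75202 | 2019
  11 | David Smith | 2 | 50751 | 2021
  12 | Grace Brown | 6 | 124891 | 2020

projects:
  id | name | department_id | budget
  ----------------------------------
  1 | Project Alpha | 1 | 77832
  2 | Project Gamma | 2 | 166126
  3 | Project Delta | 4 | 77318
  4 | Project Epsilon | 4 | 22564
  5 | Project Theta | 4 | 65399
SELECT p.name, COUNT(*) AS n FROM employees c JOIN departments p ON c.department_id = p.id GROUP BY p.id, p.name

Execution result:
name | n
Finance | 2
Marketing | 3
IT | 1
HR | 1
Sales | 2
Legal | 3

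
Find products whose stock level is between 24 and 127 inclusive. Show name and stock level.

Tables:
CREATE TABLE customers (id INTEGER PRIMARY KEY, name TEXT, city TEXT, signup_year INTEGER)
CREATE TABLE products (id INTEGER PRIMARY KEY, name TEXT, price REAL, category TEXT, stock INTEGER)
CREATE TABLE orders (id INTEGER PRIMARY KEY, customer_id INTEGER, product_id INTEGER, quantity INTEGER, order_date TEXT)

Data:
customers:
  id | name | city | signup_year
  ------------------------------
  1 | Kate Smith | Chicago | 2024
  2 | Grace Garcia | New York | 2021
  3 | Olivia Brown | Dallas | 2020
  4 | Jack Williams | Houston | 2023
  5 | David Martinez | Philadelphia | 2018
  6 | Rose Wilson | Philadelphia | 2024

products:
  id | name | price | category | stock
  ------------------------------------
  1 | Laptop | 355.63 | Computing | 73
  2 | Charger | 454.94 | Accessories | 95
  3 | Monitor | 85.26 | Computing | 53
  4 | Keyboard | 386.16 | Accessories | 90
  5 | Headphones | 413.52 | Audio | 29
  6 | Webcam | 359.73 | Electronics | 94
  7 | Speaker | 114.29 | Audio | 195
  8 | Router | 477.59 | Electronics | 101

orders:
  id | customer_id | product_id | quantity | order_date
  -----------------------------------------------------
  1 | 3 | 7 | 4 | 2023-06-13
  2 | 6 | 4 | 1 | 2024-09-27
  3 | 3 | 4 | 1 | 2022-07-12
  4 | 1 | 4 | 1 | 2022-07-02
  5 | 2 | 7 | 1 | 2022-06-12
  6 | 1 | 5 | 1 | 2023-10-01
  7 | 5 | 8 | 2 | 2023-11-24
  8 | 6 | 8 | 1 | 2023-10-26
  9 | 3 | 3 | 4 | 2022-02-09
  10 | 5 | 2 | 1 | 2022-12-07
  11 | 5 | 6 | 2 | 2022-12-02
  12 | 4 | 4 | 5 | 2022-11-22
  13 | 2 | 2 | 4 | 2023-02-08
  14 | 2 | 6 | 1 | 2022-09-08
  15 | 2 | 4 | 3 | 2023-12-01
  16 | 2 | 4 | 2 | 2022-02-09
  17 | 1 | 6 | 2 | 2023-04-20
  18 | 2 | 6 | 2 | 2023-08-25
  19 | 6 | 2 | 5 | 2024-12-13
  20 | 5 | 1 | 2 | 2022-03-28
SELECT name, stock FROM products WHERE stock BETWEEN 24 AND 127

Execution result:
name | stock
Laptop | 73
Charger | 95
Monitor | 53
Keyboard | 90
Headphones | 29
Webcam | 94
Router | 101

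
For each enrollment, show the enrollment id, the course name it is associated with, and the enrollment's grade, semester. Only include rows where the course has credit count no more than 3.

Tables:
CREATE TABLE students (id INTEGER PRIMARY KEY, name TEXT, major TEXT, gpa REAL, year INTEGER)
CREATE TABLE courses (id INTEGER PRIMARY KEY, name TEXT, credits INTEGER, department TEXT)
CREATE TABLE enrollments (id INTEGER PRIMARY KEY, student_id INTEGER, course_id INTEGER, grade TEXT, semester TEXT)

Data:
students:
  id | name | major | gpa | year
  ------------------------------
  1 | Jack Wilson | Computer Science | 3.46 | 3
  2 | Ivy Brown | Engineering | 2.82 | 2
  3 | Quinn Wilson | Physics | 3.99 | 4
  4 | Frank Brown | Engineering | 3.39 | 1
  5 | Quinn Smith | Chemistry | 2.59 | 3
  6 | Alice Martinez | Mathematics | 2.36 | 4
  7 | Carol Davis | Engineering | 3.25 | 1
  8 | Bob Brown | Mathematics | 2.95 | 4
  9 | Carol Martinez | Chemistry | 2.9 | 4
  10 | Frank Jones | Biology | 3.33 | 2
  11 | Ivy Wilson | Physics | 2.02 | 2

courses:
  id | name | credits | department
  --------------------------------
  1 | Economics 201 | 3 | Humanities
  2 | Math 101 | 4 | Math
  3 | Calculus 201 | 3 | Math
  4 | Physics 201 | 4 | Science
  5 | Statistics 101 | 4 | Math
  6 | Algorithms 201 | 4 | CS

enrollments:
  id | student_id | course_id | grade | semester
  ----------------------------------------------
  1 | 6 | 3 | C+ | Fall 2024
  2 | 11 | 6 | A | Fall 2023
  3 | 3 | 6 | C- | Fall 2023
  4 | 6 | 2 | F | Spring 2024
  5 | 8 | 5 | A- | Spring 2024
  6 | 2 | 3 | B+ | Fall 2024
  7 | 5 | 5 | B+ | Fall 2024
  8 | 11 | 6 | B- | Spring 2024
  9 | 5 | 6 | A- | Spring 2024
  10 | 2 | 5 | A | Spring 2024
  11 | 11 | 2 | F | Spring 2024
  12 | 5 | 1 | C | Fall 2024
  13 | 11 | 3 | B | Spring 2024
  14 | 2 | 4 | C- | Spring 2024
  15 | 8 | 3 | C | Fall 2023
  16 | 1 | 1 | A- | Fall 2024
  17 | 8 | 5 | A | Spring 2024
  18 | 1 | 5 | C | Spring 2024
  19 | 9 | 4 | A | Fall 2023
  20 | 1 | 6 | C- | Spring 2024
SELECT c.id, p.name AS course, c.grade, c.semester FROM enrollments c JOIN courses p ON c.course_id = p.id WHERE p.credits <= 3

Execution result:
id | course | grade | semester
1 | Calculus 201 | C+ | Fall 2024
6 | Calculus 201 | B+ | Fall 2024
12 | Economics 201 | C | Fall 2024
13 | Calculus 201 | B | Spring 2024
15 | Calculus 201 | C | Fall 2023
16 | Economics 201 | A- | Fall 2024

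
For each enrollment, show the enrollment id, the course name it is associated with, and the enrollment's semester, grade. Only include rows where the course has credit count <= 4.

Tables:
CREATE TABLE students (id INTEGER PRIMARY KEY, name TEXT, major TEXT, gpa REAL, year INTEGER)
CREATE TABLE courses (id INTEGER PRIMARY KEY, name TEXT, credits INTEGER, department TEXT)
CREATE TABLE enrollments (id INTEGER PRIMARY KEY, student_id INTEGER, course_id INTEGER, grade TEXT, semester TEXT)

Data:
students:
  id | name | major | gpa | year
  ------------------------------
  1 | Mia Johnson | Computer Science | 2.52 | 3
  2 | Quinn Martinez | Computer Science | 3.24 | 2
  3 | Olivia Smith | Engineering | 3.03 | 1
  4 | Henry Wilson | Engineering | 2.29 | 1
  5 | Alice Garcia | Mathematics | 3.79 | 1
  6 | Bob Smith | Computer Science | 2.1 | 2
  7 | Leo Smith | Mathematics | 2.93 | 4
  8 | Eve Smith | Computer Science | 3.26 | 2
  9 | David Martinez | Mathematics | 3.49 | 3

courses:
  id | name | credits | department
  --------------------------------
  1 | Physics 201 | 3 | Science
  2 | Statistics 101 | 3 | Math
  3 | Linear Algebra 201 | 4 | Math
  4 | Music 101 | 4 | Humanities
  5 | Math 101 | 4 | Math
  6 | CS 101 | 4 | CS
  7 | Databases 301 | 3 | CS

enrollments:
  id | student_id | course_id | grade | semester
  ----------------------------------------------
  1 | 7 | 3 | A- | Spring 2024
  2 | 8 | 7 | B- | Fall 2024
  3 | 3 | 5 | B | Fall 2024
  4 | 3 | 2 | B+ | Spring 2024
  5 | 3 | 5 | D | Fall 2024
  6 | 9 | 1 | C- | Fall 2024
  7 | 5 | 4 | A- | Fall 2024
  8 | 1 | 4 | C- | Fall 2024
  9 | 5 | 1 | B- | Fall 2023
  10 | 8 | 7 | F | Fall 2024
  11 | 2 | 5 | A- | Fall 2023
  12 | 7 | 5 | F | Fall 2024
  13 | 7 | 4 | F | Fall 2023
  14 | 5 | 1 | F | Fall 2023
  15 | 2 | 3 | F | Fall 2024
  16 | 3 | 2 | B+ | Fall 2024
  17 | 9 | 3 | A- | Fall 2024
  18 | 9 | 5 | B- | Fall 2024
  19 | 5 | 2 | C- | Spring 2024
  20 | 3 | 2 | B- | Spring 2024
SELECT c.id, p.name AS course, c.semester, c.grade FROM enrollments c JOIN courses p ON c.course_id = p.id WHERE p.credits <= 4

Execution result:
id | course | semester | grade
1 | Linear Algebra 201 | Spring 2024 | A-
2 | Databases 301 | Fall 2024 | B-
3 | Math 101 | Fall 2024 | B
4 | Statistics 101 | Spring 2024 | B+
5 | Math 101 | Fall 2024 | D
6 | Physics 201 | Fall 2024 | C-
7 | Music 101 | Fall 2024 | A-
8 | Music 101 | Fall 2024 | C-
9 | Physics 201 | Fall 2023 | B-
10 | Databases 301 | Fall 2024 | F
11 | Math 101 | Fall 2023 | A-
12 | Math 101 | Fall 2024 | F
13 | Music 101 | Fall 2023 | F
14 | Physics 201 | Fall 2023 | F
15 | Linear Algebra 201 | Fall 2024 | F
16 | Statistics 101 | Fall 2024 | B+
17 | Linear Algebra 201 | Fall 2024 | A-
18 | Math 101 | Fall 2024 | B-
19 | Statistics 101 | Spring 2024 | C-
20 | Statistics 101 | Spring 2024 | B-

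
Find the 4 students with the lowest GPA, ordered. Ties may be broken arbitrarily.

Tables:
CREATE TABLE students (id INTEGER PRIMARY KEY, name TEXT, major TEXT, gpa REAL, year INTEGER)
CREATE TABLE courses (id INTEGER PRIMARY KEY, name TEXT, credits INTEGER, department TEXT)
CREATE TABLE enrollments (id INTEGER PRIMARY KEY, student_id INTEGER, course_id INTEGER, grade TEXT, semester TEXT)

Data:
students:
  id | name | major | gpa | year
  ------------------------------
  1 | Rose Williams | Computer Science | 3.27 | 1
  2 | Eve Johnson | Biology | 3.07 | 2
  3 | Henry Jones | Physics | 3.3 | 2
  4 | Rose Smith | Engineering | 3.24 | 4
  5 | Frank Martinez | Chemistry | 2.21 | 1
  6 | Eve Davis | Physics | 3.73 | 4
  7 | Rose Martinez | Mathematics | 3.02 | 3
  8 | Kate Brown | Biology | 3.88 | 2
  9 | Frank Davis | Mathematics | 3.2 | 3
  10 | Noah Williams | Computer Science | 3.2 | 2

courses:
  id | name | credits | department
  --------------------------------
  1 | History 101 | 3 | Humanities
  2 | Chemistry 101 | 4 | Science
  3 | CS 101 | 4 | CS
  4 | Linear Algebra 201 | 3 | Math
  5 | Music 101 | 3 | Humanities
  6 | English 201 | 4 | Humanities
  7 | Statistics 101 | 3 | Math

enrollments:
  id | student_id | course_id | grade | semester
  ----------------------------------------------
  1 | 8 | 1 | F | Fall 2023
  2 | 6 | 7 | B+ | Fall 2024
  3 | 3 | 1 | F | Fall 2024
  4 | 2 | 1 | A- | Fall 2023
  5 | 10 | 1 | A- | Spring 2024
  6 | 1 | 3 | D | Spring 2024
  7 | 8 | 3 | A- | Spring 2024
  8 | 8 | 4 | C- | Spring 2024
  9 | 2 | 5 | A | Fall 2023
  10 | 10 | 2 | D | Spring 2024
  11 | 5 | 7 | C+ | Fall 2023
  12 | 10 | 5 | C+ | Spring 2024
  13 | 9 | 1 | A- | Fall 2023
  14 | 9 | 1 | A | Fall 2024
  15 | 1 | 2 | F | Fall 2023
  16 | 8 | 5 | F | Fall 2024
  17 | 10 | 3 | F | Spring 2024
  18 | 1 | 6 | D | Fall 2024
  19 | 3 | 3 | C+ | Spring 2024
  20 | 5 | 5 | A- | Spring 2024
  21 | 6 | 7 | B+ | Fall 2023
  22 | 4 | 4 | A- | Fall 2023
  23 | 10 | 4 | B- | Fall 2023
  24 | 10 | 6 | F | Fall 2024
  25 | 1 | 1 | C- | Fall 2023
SELECT name, gpa FROM students ORDER BY gpa ASC LIMIT 4

Execution result:
name | gpa
Frank Martinez | 2.21
Rose Martinez | 3.02
Eve Johnson | 3.07
Frank Davis | 3.20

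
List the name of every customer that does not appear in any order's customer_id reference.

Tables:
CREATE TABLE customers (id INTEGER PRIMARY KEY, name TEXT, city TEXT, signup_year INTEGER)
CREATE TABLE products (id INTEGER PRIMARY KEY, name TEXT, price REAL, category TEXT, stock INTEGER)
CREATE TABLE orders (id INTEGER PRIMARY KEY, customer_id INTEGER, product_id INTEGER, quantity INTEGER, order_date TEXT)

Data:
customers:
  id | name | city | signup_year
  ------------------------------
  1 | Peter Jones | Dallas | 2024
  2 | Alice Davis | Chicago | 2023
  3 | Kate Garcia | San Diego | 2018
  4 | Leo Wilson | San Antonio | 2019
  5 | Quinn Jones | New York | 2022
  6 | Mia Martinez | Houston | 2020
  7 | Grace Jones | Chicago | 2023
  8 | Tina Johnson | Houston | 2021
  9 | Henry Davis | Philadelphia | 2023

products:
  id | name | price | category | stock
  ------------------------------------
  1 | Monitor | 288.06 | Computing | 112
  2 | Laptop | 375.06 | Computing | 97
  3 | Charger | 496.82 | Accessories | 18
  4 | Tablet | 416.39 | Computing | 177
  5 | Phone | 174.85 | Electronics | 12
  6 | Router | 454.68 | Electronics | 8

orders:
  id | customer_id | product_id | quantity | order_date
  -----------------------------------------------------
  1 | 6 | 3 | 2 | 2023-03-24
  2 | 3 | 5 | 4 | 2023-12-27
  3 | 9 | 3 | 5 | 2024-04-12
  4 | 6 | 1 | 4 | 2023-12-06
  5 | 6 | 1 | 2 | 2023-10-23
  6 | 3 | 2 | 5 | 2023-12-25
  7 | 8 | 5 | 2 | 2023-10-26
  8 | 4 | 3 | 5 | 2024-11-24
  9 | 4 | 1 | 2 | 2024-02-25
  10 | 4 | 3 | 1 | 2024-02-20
SELECT p.name FROM customers p LEFT JOIN orders c ON c.customer_id = p.id WHERE c.id IS NULL

Execution result:
name
Peter Jones
Alice Davis
Quinn Jones
Grace Jones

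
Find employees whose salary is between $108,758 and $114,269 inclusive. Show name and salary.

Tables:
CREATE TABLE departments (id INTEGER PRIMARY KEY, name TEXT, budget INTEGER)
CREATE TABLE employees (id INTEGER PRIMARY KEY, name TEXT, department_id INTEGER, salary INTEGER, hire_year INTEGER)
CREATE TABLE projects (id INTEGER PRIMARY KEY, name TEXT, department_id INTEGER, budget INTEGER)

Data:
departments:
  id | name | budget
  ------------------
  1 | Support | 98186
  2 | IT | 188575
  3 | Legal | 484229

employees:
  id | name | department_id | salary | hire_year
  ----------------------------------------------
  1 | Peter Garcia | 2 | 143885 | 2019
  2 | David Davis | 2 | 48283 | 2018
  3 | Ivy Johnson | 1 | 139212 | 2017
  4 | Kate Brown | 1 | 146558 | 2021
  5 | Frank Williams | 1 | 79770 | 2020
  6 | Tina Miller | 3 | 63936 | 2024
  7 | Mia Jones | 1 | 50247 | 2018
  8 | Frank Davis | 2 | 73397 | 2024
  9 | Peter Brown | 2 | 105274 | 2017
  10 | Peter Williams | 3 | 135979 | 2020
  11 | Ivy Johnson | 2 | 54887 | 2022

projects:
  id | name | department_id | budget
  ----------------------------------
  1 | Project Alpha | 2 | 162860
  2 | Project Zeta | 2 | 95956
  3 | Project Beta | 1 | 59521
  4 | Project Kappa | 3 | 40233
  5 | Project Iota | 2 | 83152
SELECT name, salary FROM employees WHERE salary BETWEEN 108758 AND 114269

Execution result:
(no rows)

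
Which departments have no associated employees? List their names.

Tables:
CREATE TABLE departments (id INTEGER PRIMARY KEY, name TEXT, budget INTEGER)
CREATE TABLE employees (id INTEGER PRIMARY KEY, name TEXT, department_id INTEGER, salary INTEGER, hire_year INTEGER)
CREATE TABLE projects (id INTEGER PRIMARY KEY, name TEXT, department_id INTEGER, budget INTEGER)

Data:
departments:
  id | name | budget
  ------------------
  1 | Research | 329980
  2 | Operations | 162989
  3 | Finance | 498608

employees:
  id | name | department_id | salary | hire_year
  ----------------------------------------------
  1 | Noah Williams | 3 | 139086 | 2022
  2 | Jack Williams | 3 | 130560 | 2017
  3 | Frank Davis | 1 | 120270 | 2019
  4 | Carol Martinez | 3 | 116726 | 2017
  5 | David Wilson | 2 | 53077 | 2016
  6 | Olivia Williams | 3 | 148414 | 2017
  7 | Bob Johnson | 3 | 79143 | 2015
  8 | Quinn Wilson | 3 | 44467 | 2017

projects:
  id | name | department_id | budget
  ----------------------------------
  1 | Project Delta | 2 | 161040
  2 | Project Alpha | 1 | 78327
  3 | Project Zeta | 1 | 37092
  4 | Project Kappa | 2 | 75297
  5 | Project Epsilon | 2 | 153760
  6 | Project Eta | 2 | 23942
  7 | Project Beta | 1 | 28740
SELECT p.name FROM departments p LEFT JOIN employees c ON c.department_id = p.id WHERE c.id IS NULL

Execution result:
(no rows)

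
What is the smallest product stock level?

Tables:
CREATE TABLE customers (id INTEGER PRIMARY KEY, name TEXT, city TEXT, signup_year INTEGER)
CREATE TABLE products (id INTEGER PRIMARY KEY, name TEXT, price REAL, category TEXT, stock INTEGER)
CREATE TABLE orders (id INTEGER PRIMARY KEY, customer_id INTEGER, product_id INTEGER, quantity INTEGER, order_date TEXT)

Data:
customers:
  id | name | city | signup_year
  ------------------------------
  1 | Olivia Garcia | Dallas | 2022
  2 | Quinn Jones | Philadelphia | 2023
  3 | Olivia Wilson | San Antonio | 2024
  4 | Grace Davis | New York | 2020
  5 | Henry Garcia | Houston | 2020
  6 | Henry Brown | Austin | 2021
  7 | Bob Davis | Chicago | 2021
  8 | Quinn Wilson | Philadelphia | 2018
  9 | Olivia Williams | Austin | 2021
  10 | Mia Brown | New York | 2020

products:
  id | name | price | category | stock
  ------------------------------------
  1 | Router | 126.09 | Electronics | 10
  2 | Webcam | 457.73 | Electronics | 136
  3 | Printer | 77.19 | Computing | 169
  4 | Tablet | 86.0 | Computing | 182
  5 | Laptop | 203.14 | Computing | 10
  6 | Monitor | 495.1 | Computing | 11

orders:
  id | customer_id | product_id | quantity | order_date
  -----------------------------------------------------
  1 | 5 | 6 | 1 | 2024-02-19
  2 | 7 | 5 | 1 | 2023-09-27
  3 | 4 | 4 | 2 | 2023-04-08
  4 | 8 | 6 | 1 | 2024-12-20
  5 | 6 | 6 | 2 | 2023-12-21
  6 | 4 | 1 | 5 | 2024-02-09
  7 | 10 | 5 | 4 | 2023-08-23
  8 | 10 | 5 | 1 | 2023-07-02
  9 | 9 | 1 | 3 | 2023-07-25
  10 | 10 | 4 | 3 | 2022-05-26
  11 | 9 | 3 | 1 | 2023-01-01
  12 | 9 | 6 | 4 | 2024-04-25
SELECT MIN(stock) FROM products

Execution result:
10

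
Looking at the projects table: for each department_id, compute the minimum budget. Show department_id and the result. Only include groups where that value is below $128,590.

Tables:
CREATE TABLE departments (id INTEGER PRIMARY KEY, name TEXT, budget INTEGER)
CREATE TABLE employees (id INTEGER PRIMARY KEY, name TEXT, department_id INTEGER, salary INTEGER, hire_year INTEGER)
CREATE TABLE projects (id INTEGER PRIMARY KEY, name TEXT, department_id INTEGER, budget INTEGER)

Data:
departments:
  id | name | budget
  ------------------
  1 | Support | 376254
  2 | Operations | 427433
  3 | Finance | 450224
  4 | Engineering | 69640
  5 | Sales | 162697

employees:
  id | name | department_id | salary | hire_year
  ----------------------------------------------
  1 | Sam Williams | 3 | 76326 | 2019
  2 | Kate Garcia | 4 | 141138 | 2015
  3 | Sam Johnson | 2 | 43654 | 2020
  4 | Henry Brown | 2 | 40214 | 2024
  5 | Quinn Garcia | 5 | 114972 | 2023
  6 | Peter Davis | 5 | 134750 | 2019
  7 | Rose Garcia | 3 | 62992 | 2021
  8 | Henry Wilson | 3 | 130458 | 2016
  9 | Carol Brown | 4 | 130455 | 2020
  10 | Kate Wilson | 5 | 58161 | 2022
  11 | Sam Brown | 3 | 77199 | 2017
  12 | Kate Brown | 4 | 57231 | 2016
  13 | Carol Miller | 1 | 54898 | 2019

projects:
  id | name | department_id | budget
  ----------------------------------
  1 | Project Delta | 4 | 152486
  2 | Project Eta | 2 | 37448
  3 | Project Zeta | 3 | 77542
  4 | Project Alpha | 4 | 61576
SELECT department_id, MIN(budget) AS min_budget FROM projects GROUP BY department_id HAVING MIN(budget) < 128590

Execution result:
department_id | min_budget
2 | 37448
3 | 77542
4 | 61576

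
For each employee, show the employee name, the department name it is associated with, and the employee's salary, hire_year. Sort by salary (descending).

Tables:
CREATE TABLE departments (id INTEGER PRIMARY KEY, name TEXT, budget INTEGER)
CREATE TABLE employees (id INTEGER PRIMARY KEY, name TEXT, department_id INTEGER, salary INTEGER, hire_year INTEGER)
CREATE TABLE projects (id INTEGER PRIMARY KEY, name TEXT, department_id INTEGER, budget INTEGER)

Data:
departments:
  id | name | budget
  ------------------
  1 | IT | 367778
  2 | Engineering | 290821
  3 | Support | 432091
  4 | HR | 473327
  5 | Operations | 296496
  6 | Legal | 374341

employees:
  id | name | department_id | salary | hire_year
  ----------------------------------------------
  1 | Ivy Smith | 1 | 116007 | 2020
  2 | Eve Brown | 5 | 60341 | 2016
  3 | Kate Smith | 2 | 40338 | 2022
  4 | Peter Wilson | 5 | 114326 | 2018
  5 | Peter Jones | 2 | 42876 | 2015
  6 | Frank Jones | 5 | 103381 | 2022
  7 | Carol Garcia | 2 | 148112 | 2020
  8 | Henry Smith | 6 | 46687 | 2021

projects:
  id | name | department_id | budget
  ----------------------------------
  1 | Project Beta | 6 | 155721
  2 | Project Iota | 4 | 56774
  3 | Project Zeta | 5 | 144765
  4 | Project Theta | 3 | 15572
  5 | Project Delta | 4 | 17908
SELECT c.name, p.name AS department, c.salary, c.hire_year FROM employees c JOIN departments p ON c.department_id = p.id ORDER BY c.salary DESC

Execution result:
name | department | salary | hire_year
Carol Garcia | Engineering | 148112 | 2020
Ivy Smith | IT | 116007 | 2020
Peter Wilson | Operations | 114326 | 2018
Frank Jones | Operations | 103381 | 2022
Eve Brown | Operations | 60341 | 2016
Henry Smith | Legal | 46687 | 2021
Peter Jones | Engineering | 42876 | 2015
Kate Smith | Engineering | 40338 | 2022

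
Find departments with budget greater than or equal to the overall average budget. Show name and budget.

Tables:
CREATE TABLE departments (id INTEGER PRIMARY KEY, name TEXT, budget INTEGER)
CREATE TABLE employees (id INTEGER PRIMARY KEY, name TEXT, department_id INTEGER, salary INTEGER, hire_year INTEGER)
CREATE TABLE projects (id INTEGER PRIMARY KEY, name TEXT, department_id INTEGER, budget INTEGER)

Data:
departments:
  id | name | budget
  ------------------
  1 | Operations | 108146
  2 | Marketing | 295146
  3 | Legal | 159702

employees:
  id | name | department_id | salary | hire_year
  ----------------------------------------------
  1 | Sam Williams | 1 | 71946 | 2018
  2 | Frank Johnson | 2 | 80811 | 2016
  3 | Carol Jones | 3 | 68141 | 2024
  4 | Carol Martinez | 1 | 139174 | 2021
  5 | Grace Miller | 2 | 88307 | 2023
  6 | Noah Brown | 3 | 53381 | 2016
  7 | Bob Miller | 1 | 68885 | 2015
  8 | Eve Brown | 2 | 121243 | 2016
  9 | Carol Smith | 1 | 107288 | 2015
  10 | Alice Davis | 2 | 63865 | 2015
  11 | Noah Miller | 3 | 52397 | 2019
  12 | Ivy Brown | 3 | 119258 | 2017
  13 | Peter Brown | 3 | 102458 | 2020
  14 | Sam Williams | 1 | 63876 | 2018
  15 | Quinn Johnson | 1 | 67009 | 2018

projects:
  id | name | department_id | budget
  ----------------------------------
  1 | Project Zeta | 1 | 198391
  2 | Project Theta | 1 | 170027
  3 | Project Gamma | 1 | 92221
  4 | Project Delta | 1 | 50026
SELECT name, budget FROM departments WHERE budget >= (SELECT AVG(budget) FROM departments)

Execution result:
name | budget
Marketing | 295146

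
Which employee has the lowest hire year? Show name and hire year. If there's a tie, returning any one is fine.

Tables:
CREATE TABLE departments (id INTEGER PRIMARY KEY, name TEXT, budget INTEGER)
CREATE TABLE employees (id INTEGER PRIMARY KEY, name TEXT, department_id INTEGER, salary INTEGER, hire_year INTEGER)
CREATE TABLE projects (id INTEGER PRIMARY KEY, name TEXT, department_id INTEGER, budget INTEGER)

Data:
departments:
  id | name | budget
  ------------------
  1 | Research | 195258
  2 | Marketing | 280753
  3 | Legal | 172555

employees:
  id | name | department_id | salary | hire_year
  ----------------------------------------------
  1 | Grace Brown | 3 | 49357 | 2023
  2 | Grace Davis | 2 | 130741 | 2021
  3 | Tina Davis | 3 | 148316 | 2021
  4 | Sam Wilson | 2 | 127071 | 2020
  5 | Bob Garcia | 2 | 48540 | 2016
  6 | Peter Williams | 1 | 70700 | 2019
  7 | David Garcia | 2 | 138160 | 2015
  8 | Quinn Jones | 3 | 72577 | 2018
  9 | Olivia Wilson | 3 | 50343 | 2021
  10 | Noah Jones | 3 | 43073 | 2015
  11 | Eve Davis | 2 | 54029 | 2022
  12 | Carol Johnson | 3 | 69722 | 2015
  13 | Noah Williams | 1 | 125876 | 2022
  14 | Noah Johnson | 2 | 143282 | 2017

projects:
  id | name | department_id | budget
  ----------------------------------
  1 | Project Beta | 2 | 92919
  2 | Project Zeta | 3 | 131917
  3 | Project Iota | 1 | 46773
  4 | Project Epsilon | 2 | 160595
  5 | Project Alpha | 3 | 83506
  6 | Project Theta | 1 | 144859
SELECT name, hire_year FROM employees ORDER BY hire_year ASC LIMIT 1

Execution result:
name | hire_year
David Garcia | 2015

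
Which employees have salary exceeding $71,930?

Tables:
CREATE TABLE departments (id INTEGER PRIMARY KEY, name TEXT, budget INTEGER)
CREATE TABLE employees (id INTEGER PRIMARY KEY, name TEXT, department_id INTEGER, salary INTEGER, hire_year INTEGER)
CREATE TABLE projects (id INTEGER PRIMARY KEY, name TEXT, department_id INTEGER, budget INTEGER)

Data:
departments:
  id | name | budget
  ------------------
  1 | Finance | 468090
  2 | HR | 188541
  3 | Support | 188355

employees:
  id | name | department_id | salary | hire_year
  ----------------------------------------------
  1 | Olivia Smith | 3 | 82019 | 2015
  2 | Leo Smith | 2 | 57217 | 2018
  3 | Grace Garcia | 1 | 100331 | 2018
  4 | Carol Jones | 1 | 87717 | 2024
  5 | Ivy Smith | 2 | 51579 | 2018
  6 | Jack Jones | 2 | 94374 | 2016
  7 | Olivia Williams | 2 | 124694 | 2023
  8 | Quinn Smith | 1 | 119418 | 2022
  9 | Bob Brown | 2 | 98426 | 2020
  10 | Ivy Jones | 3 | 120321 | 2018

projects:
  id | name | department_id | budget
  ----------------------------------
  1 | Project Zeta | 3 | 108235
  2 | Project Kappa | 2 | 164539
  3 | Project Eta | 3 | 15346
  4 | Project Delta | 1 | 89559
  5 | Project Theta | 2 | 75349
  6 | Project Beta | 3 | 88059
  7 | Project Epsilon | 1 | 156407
SELECT name, salary FROM employees WHERE salary > 71930

Execution result:
name | salary
Olivia Smith | 82019
Grace Garcia | 100331
Carol Jones | 87717
Jack Jones | 94374
Olivia Williams | 124694
Quinn Smith | 119418
Bob Brown | 98426
Ivy Jones | 120321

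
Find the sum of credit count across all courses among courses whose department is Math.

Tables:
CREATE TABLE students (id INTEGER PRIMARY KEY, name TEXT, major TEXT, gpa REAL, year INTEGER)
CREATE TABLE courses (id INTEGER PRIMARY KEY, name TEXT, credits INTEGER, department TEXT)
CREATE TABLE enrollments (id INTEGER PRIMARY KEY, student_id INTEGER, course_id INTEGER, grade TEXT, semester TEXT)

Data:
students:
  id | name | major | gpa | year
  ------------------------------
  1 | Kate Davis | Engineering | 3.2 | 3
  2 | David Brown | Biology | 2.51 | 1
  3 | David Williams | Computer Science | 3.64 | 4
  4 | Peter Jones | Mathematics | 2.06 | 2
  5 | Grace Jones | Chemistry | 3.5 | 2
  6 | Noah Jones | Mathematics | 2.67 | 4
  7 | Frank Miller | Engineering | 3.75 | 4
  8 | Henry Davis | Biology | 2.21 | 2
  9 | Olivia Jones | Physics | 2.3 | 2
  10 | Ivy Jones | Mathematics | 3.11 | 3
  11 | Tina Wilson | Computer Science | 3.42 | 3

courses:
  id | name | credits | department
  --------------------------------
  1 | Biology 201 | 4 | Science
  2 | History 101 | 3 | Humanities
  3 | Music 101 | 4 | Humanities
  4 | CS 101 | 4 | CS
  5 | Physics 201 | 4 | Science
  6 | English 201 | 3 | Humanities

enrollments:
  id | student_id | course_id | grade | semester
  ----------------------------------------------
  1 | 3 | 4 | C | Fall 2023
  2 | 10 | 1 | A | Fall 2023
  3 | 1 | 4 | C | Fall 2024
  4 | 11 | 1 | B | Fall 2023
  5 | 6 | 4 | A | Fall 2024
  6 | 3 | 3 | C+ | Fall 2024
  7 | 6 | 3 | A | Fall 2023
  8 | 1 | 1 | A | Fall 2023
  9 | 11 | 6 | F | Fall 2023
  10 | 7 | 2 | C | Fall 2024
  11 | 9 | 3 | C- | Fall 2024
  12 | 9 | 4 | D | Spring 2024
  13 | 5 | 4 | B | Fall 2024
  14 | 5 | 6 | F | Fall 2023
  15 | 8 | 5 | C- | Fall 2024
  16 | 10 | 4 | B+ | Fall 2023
SELECT SUM(credits) FROM courses WHERE department = 'Math'

Execution result:
NULL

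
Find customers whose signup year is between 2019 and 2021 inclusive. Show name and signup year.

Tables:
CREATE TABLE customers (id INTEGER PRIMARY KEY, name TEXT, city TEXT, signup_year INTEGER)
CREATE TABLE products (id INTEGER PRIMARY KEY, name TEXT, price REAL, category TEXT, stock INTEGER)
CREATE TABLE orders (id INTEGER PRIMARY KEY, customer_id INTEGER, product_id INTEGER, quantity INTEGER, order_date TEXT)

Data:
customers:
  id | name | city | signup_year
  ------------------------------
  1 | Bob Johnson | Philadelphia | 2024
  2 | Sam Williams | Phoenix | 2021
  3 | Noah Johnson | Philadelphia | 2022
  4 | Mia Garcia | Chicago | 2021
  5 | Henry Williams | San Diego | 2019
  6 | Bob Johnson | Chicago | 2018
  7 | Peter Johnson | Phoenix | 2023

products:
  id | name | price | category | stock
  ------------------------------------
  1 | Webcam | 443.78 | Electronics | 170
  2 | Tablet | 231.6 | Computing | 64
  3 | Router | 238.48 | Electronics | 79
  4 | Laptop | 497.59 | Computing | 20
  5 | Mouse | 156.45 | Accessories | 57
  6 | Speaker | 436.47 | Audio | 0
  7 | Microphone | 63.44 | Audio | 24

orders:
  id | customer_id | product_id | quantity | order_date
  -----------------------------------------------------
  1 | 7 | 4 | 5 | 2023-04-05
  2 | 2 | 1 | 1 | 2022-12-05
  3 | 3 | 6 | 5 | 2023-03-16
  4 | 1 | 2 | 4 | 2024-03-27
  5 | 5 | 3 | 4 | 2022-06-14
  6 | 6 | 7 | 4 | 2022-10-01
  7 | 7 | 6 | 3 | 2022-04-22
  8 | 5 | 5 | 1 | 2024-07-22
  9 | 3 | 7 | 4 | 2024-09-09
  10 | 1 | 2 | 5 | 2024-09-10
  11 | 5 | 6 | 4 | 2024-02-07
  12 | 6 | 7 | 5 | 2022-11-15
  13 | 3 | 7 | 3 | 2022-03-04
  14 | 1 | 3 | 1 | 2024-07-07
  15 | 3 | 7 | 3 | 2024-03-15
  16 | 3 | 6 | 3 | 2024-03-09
SELECT name, signup_year FROM customers WHERE signup_year BETWEEN 2019 AND 2021

Execution result:
name | signup_year
Sam Williams | 2021
Mia Garcia | 2021
Henry Williams | 2019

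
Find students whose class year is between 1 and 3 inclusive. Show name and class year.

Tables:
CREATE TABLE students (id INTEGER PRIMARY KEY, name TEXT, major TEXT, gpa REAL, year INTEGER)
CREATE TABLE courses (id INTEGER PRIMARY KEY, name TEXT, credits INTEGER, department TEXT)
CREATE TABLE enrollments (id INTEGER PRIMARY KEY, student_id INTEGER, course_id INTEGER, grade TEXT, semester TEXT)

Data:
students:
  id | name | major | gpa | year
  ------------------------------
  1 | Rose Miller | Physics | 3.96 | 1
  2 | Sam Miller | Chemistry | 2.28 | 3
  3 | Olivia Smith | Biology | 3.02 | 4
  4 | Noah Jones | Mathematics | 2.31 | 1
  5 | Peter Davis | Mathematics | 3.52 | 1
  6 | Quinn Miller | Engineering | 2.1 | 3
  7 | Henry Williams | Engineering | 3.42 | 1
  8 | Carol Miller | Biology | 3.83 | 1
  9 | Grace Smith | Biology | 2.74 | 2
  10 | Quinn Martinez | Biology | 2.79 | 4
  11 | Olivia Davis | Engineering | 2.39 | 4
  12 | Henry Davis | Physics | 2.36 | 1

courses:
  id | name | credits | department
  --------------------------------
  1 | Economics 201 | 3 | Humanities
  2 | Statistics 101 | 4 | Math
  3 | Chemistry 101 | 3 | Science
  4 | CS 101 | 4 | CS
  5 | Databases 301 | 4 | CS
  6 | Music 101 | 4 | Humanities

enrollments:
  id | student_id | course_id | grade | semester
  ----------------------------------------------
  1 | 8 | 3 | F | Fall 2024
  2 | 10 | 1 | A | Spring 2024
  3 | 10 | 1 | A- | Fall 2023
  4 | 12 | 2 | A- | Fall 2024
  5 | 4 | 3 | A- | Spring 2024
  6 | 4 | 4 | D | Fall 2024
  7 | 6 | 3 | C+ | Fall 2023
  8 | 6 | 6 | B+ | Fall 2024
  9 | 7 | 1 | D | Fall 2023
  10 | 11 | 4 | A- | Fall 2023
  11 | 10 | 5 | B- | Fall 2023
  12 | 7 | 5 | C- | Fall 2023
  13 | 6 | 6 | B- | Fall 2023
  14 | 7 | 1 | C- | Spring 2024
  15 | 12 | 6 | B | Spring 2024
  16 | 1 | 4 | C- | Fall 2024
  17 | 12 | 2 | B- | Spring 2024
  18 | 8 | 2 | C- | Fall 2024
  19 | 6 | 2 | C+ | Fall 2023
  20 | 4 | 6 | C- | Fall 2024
SELECT name, year FROM students WHERE year BETWEEN 1 AND 3

Execution result:
name | year
Rose Miller | 1
Sam Miller | 3
Noah Jones | 1
Peter Davis | 1
Quinn Miller | 3
Henry Williams | 1
Carol Miller | 1
Grace Smith | 2
Henry Davis | 1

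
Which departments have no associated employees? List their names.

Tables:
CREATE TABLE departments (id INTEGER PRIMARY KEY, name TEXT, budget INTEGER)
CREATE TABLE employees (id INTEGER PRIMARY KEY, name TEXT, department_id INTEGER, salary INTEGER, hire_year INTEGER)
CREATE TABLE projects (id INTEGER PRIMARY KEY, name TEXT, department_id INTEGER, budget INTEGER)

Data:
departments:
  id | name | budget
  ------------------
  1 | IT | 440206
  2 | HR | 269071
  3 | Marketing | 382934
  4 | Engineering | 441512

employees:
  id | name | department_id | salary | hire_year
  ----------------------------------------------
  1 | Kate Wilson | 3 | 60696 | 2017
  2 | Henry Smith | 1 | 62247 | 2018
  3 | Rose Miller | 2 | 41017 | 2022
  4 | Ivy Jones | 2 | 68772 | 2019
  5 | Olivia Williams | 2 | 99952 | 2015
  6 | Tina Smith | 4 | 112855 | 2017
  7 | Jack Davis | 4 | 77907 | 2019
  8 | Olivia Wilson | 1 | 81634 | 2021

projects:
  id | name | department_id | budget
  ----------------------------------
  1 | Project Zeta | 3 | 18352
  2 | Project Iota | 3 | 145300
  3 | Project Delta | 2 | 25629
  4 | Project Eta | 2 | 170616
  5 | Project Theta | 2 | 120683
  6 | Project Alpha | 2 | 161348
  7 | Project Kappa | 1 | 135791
SELECT p.name FROM departments p LEFT JOIN employees c ON c.department_id = p.id WHERE c.id IS NULL

Execution result:
(no rows)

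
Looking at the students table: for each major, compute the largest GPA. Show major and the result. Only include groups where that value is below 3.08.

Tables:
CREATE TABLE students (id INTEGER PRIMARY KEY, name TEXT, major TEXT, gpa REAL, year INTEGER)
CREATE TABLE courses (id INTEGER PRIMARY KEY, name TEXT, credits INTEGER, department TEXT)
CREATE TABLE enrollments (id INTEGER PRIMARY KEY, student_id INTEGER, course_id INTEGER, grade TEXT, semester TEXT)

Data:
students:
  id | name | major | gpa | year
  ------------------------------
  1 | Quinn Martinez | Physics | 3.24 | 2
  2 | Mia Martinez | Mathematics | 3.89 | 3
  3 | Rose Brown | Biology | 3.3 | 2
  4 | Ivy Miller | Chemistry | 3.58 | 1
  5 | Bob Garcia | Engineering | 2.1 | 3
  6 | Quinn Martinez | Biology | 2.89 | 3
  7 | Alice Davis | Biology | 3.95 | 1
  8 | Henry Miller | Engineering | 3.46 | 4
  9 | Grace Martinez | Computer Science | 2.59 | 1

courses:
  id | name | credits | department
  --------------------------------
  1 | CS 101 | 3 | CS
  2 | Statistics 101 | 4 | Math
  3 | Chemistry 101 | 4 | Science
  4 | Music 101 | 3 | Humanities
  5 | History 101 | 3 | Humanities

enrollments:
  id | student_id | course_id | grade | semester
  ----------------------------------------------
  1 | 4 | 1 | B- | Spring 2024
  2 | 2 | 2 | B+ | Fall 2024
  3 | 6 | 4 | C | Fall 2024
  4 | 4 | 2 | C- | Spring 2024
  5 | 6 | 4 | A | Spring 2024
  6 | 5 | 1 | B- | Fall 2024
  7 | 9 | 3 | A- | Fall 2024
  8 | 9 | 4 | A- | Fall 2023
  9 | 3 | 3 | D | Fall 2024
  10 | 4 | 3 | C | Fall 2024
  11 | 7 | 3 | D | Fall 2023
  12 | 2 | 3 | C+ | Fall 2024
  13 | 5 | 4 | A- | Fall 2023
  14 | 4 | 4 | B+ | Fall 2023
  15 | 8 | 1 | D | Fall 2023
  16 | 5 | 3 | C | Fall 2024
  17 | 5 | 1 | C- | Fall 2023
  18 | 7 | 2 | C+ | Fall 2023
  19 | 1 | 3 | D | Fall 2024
SELECT major, MAX(gpa) AS max_gpa FROM students GROUP BY major HAVING MAX(gpa) < 3.08

Execution result:
major | max_gpa
Computer Science | 2.59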